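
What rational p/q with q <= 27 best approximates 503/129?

39/10

Expand x = 503/129 as a continued fraction with the Euclidean algorithm:
  503 = 3*129 + 116, so a_0 = 3.
  129 = 1*116 + 13, so a_1 = 1.
  116 = 8*13 + 12, so a_2 = 8.
  13 = 1*12 + 1, so a_3 = 1.
  12 = 12*1 + 0, so a_4 = 12.
so x = [3; 1, 8, 1, 12].
Convergents (p_i = a_i*p_{i-1} + p_{i-2}, q_i = a_i*q_{i-1} + q_{i-2} with p_{-2}=0, p_{-1}=1, q_{-2}=1, q_{-1}=0), until the denominator exceeds 27:
  i=0: a_0=3, p_0 = 3*1 + 0 = 3, q_0 = 3*0 + 1 = 1.
  i=1: a_1=1, p_1 = 1*3 + 1 = 4, q_1 = 1*1 + 0 = 1.
  i=2: a_2=8, p_2 = 8*4 + 3 = 35, q_2 = 8*1 + 1 = 9.
  i=3: a_3=1, p_3 = 1*35 + 4 = 39, q_3 = 1*9 + 1 = 10.
  i=4: a_4=12, p_4 = 12*39 + 35 = 503, q_4 = 12*10 + 9 = 129.
q_4 = 129 > 27, so the last convergent with denominator <= 27 is p_3/q_3 = 39/10.
The closest fraction with denominator <= 27 is either p_3/q_3 or the intermediate fraction (k*p_3 + p_2)/(k*q_3 + q_2) with the largest k >= 1 whose denominator stays <= 27; these approach x as k grows, and every other convergent or intermediate fraction in range is farther away.
Largest k: floor((27 - q_2)/q_3) = floor((27 - 9)/10) = 1.
That gives (1*39 + 35)/(1*10 + 9) = 74/19.
Compare the errors: |x - 39/10| = |503*10 - 39*129|/(129*10) = 1/1290, and |x - 74/19| = |503*19 - 74*129|/(129*19) = 11/2451.
Cross-multiplying, 1*2451 = 2451 < 14190 = 11*1290, so 1/1290 is smaller: the convergent 39/10 is closer to x than 74/19.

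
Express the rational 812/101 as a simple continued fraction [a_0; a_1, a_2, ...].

Run the Euclidean algorithm on 812 and 101; the successive quotients are the partial quotients a_0, a_1, ... (each step inverts the fractional part left over by the previous one):
  812 = 8*101 + 4, so a_0 = 8.
  101 = 25*4 + 1, so a_1 = 25.
  4 = 4*1 + 0, so a_2 = 4.
The remainder reaches 0 after 3 divisions, so the expansion has 3 partial quotients, read off in order.

[8; 25, 4]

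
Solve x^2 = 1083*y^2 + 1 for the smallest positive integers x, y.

(x, y) = (362, 11)

First expand sqrt(1083) as a continued fraction. With x_i = (sqrt(1083) + m_i)/d_i and (m_0, d_0) = (0, 1): a_0 = floor(sqrt(1083)) = 32, since 32^2 = 1024 <= 1083 < 1089 = 33^2.
Iterate m_{i+1} = d_i*a_i - m_i, d_{i+1} = (1083 - m_{i+1}^2)/d_i, a_{i+1} = floor((a_0 + m_{i+1})/d_{i+1}):
  m_1 = 1*32 - 0 = 32, d_1 = (1083 - 32^2)/1 = 59/1 = 59, a_1 = floor((32 + 32)/59) = 1.
  m_2 = 59*1 - 32 = 27, d_2 = (1083 - 27^2)/59 = 354/59 = 6, a_2 = floor((32 + 27)/6) = 9.
  m_3 = 6*9 - 27 = 27, d_3 = (1083 - 27^2)/6 = 354/6 = 59, a_3 = floor((32 + 27)/59) = 1.
  m_4 = 59*1 - 27 = 32, d_4 = (1083 - 32^2)/59 = 59/59 = 1, a_4 = floor((32 + 32)/1) = 64.
  m_5 = 1*64 - 32 = 32, d_5 = (1083 - 32^2)/1 = 59/1 = 59: (m_5, d_5) = (m_1, d_1) = (32, 59), so from here the quotients repeat a_1, ..., a_4; the period length is 4.
So sqrt(1083) = [32; (1, 9, 1, 64)] with period length k = 4.
k is even, so the fundamental solution of x^2 - 1083y^2 = 1 is (p_{k-1}, q_{k-1}) = (p_3, q_3); compute convergents through index 3.
Convergents (p_i = a_i*p_{i-1} + p_{i-2}, q_i = a_i*q_{i-1} + q_{i-2} with p_{-2}=0, p_{-1}=1, q_{-2}=1, q_{-1}=0):
  i=0: a_0=32, p_0 = 32*1 + 0 = 32, q_0 = 32*0 + 1 = 1.
  i=1: a_1=1, p_1 = 1*32 + 1 = 33, q_1 = 1*1 + 0 = 1.
  i=2: a_2=9, p_2 = 9*33 + 32 = 329, q_2 = 9*1 + 1 = 10.
  i=3: a_3=1, p_3 = 1*329 + 33 = 362, q_3 = 1*10 + 1 = 11.
Check: 362^2 - 1083*11^2 = 131044 - 131043 = 1, so (x, y) = (362, 11) solves the equation, and by the theorem it is the least positive solution.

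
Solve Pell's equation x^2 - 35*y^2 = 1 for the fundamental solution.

First expand sqrt(35) as a continued fraction. With x_i = (sqrt(35) + m_i)/d_i and (m_0, d_0) = (0, 1): a_0 = floor(sqrt(35)) = 5, since 5^2 = 25 <= 35 < 36 = 6^2.
Iterate m_{i+1} = d_i*a_i - m_i, d_{i+1} = (35 - m_{i+1}^2)/d_i, a_{i+1} = floor((a_0 + m_{i+1})/d_{i+1}):
  m_1 = 1*5 - 0 = 5, d_1 = (35 - 5^2)/1 = 10/1 = 10, a_1 = floor((5 + 5)/10) = 1.
  m_2 = 10*1 - 5 = 5, d_2 = (35 - 5^2)/10 = 10/10 = 1, a_2 = floor((5 + 5)/1) = 10.
  m_3 = 1*10 - 5 = 5, d_3 = (35 - 5^2)/1 = 10/1 = 10: (m_3, d_3) = (m_1, d_1) = (5, 10), so from here the quotients repeat a_1, a_2; the period length is 2.
So sqrt(35) = [5; (1, 10)] with period length k = 2.
k is even, so the fundamental solution of x^2 - 35y^2 = 1 is (p_{k-1}, q_{k-1}) = (p_1, q_1); compute convergents through index 1.
Convergents (p_i = a_i*p_{i-1} + p_{i-2}, q_i = a_i*q_{i-1} + q_{i-2} with p_{-2}=0, p_{-1}=1, q_{-2}=1, q_{-1}=0):
  i=0: a_0=5, p_0 = 5*1 + 0 = 5, q_0 = 5*0 + 1 = 1.
  i=1: a_1=1, p_1 = 1*5 + 1 = 6, q_1 = 1*1 + 0 = 1.
Check: 6^2 - 35*1^2 = 36 - 35 = 1, so (x, y) = (6, 1) solves the equation, and by the theorem it is the least positive solution.

(x, y) = (6, 1)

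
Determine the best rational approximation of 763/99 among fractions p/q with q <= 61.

Expand x = 763/99 as a continued fraction with the Euclidean algorithm:
  763 = 7*99 + 70, so a_0 = 7.
  99 = 1*70 + 29, so a_1 = 1.
  70 = 2*29 + 12, so a_2 = 2.
  29 = 2*12 + 5, so a_3 = 2.
  12 = 2*5 + 2, so a_4 = 2.
  5 = 2*2 + 1, so a_5 = 2.
  2 = 2*1 + 0, so a_6 = 2.
so x = [7; 1, 2, 2, 2, 2, 2].
Convergents (p_i = a_i*p_{i-1} + p_{i-2}, q_i = a_i*q_{i-1} + q_{i-2} with p_{-2}=0, p_{-1}=1, q_{-2}=1, q_{-1}=0), until the denominator exceeds 61:
  i=0: a_0=7, p_0 = 7*1 + 0 = 7, q_0 = 7*0 + 1 = 1.
  i=1: a_1=1, p_1 = 1*7 + 1 = 8, q_1 = 1*1 + 0 = 1.
  i=2: a_2=2, p_2 = 2*8 + 7 = 23, q_2 = 2*1 + 1 = 3.
  i=3: a_3=2, p_3 = 2*23 + 8 = 54, q_3 = 2*3 + 1 = 7.
  i=4: a_4=2, p_4 = 2*54 + 23 = 131, q_4 = 2*7 + 3 = 17.
  i=5: a_5=2, p_5 = 2*131 + 54 = 316, q_5 = 2*17 + 7 = 41.
  i=6: a_6=2, p_6 = 2*316 + 131 = 763, q_6 = 2*41 + 17 = 99.
q_6 = 99 > 61, so the last convergent with denominator <= 61 is p_5/q_5 = 316/41.
The closest fraction with denominator <= 61 is either p_5/q_5 or the intermediate fraction (k*p_5 + p_4)/(k*q_5 + q_4) with the largest k >= 1 whose denominator stays <= 61; these approach x as k grows, and every other convergent or intermediate fraction in range is farther away.
Largest k: floor((61 - q_4)/q_5) = floor((61 - 17)/41) = 1.
That gives (1*316 + 131)/(1*41 + 17) = 447/58.
Compare the errors: |x - 316/41| = |763*41 - 316*99|/(99*41) = 1/4059, and |x - 447/58| = |763*58 - 447*99|/(99*58) = 1/5742.
Cross-multiplying, 1*4059 = 4059 < 5742 = 1*5742, so 1/5742 is smaller: the intermediate fraction 447/58 is closer to x than 316/41.

447/58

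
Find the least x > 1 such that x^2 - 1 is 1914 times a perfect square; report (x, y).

(x, y) = (175, 4)

First expand sqrt(1914) as a continued fraction. With x_i = (sqrt(1914) + m_i)/d_i and (m_0, d_0) = (0, 1): a_0 = floor(sqrt(1914)) = 43, since 43^2 = 1849 <= 1914 < 1936 = 44^2.
Iterate m_{i+1} = d_i*a_i - m_i, d_{i+1} = (1914 - m_{i+1}^2)/d_i, a_{i+1} = floor((a_0 + m_{i+1})/d_{i+1}):
  m_1 = 1*43 - 0 = 43, d_1 = (1914 - 43^2)/1 = 65/1 = 65, a_1 = floor((43 + 43)/65) = 1.
  m_2 = 65*1 - 43 = 22, d_2 = (1914 - 22^2)/65 = 1430/65 = 22, a_2 = floor((43 + 22)/22) = 2.
  m_3 = 22*2 - 22 = 22, d_3 = (1914 - 22^2)/22 = 1430/22 = 65, a_3 = floor((43 + 22)/65) = 1.
  m_4 = 65*1 - 22 = 43, d_4 = (1914 - 43^2)/65 = 65/65 = 1, a_4 = floor((43 + 43)/1) = 86.
  m_5 = 1*86 - 43 = 43, d_5 = (1914 - 43^2)/1 = 65/1 = 65: (m_5, d_5) = (m_1, d_1) = (43, 65), so from here the quotients repeat a_1, ..., a_4; the period length is 4.
So sqrt(1914) = [43; (1, 2, 1, 86)] with period length k = 4.
k is even, so the fundamental solution of x^2 - 1914y^2 = 1 is (p_{k-1}, q_{k-1}) = (p_3, q_3); compute convergents through index 3.
Convergents (p_i = a_i*p_{i-1} + p_{i-2}, q_i = a_i*q_{i-1} + q_{i-2} with p_{-2}=0, p_{-1}=1, q_{-2}=1, q_{-1}=0):
  i=0: a_0=43, p_0 = 43*1 + 0 = 43, q_0 = 43*0 + 1 = 1.
  i=1: a_1=1, p_1 = 1*43 + 1 = 44, q_1 = 1*1 + 0 = 1.
  i=2: a_2=2, p_2 = 2*44 + 43 = 131, q_2 = 2*1 + 1 = 3.
  i=3: a_3=1, p_3 = 1*131 + 44 = 175, q_3 = 1*3 + 1 = 4.
Check: 175^2 - 1914*4^2 = 30625 - 30624 = 1, so (x, y) = (175, 4) solves the equation, and by the theorem it is the least positive solution.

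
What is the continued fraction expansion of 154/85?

Run the Euclidean algorithm on 154 and 85; the successive quotients are the partial quotients a_0, a_1, ... (each step inverts the fractional part left over by the previous one):
  154 = 1*85 + 69, so a_0 = 1.
  85 = 1*69 + 16, so a_1 = 1.
  69 = 4*16 + 5, so a_2 = 4.
  16 = 3*5 + 1, so a_3 = 3.
  5 = 5*1 + 0, so a_4 = 5.
The remainder reaches 0 after 5 divisions, so the expansion has 5 partial quotients, read off in order.

[1; 1, 4, 3, 5]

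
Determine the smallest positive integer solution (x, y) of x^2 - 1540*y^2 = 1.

First expand sqrt(1540) as a continued fraction. With x_i = (sqrt(1540) + m_i)/d_i and (m_0, d_0) = (0, 1): a_0 = floor(sqrt(1540)) = 39, since 39^2 = 1521 <= 1540 < 1600 = 40^2.
Iterate m_{i+1} = d_i*a_i - m_i, d_{i+1} = (1540 - m_{i+1}^2)/d_i, a_{i+1} = floor((a_0 + m_{i+1})/d_{i+1}):
  m_1 = 1*39 - 0 = 39, d_1 = (1540 - 39^2)/1 = 19/1 = 19, a_1 = floor((39 + 39)/19) = 4.
  m_2 = 19*4 - 39 = 37, d_2 = (1540 - 37^2)/19 = 171/19 = 9, a_2 = floor((39 + 37)/9) = 8.
  m_3 = 9*8 - 37 = 35, d_3 = (1540 - 35^2)/9 = 315/9 = 35, a_3 = floor((39 + 35)/35) = 2.
  m_4 = 35*2 - 35 = 35, d_4 = (1540 - 35^2)/35 = 315/35 = 9, a_4 = floor((39 + 35)/9) = 8.
  m_5 = 9*8 - 35 = 37, d_5 = (1540 - 37^2)/9 = 171/9 = 19, a_5 = floor((39 + 37)/19) = 4.
  m_6 = 19*4 - 37 = 39, d_6 = (1540 - 39^2)/19 = 19/19 = 1, a_6 = floor((39 + 39)/1) = 78.
  m_7 = 1*78 - 39 = 39, d_7 = (1540 - 39^2)/1 = 19/1 = 19: (m_7, d_7) = (m_1, d_1) = (39, 19), so from here the quotients repeat a_1, ..., a_6; the period length is 6.
So sqrt(1540) = [39; (4, 8, 2, 8, 4, 78)] with period length k = 6.
k is even, so the fundamental solution of x^2 - 1540y^2 = 1 is (p_{k-1}, q_{k-1}) = (p_5, q_5); compute convergents through index 5.
Convergents (p_i = a_i*p_{i-1} + p_{i-2}, q_i = a_i*q_{i-1} + q_{i-2} with p_{-2}=0, p_{-1}=1, q_{-2}=1, q_{-1}=0):
  i=0: a_0=39, p_0 = 39*1 + 0 = 39, q_0 = 39*0 + 1 = 1.
  i=1: a_1=4, p_1 = 4*39 + 1 = 157, q_1 = 4*1 + 0 = 4.
  i=2: a_2=8, p_2 = 8*157 + 39 = 1295, q_2 = 8*4 + 1 = 33.
  i=3: a_3=2, p_3 = 2*1295 + 157 = 2747, q_3 = 2*33 + 4 = 70.
  i=4: a_4=8, p_4 = 8*2747 + 1295 = 23271, q_4 = 8*70 + 33 = 593.
  i=5: a_5=4, p_5 = 4*23271 + 2747 = 95831, q_5 = 4*593 + 70 = 2442.
Check: 95831^2 - 1540*2442^2 = 9183580561 - 9183580560 = 1, so (x, y) = (95831, 2442) solves the equation, and by the theorem it is the least positive solution.

(x, y) = (95831, 2442)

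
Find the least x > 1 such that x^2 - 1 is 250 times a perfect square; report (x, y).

(x, y) = (39480499, 2496966)

First expand sqrt(250) as a continued fraction. With x_i = (sqrt(250) + m_i)/d_i and (m_0, d_0) = (0, 1): a_0 = floor(sqrt(250)) = 15, since 15^2 = 225 <= 250 < 256 = 16^2.
Iterate m_{i+1} = d_i*a_i - m_i, d_{i+1} = (250 - m_{i+1}^2)/d_i, a_{i+1} = floor((a_0 + m_{i+1})/d_{i+1}):
  m_1 = 1*15 - 0 = 15, d_1 = (250 - 15^2)/1 = 25/1 = 25, a_1 = floor((15 + 15)/25) = 1.
  m_2 = 25*1 - 15 = 10, d_2 = (250 - 10^2)/25 = 150/25 = 6, a_2 = floor((15 + 10)/6) = 4.
  m_3 = 6*4 - 10 = 14, d_3 = (250 - 14^2)/6 = 54/6 = 9, a_3 = floor((15 + 14)/9) = 3.
  m_4 = 9*3 - 14 = 13, d_4 = (250 - 13^2)/9 = 81/9 = 9, a_4 = floor((15 + 13)/9) = 3.
  m_5 = 9*3 - 13 = 14, d_5 = (250 - 14^2)/9 = 54/9 = 6, a_5 = floor((15 + 14)/6) = 4.
  m_6 = 6*4 - 14 = 10, d_6 = (250 - 10^2)/6 = 150/6 = 25, a_6 = floor((15 + 10)/25) = 1.
  m_7 = 25*1 - 10 = 15, d_7 = (250 - 15^2)/25 = 25/25 = 1, a_7 = floor((15 + 15)/1) = 30.
  m_8 = 1*30 - 15 = 15, d_8 = (250 - 15^2)/1 = 25/1 = 25: (m_8, d_8) = (m_1, d_1) = (15, 25), so from here the quotients repeat a_1, ..., a_7; the period length is 7.
So sqrt(250) = [15; (1, 4, 3, 3, 4, 1, 30)] with period length k = 7.
k is odd, so (p_{k-1}, q_{k-1}) only solves x^2 - 250y^2 = -1 and the fundamental solution of x^2 - 250y^2 = 1 is (p_{2k-1}, q_{2k-1}) = (p_13, q_13); compute convergents through index 13, running through the period twice.
Convergents (p_i = a_i*p_{i-1} + p_{i-2}, q_i = a_i*q_{i-1} + q_{i-2} with p_{-2}=0, p_{-1}=1, q_{-2}=1, q_{-1}=0):
  i=0: a_0=15, p_0 = 15*1 + 0 = 15, q_0 = 15*0 + 1 = 1.
  i=1: a_1=1, p_1 = 1*15 + 1 = 16, q_1 = 1*1 + 0 = 1.
  i=2: a_2=4, p_2 = 4*16 + 15 = 79, q_2 = 4*1 + 1 = 5.
  i=3: a_3=3, p_3 = 3*79 + 16 = 253, q_3 = 3*5 + 1 = 16.
  i=4: a_4=3, p_4 = 3*253 + 79 = 838, q_4 = 3*16 + 5 = 53.
  i=5: a_5=4, p_5 = 4*838 + 253 = 3605, q_5 = 4*53 + 16 = 228.
  i=6: a_6=1, p_6 = 1*3605 + 838 = 4443, q_6 = 1*228 + 53 = 281.
  i=7: a_7=30, p_7 = 30*4443 + 3605 = 136895, q_7 = 30*281 + 228 = 8658.
  i=8: a_8=1, p_8 = 1*136895 + 4443 = 141338, q_8 = 1*8658 + 281 = 8939.
  i=9: a_9=4, p_9 = 4*141338 + 136895 = 702247, q_9 = 4*8939 + 8658 = 44414.
  i=10: a_10=3, p_10 = 3*702247 + 141338 = 2248079, q_10 = 3*44414 + 8939 = 142181.
  i=11: a_11=3, p_11 = 3*2248079 + 702247 = 7446484, q_11 = 3*142181 + 44414 = 470957.
  i=12: a_12=4, p_12 = 4*7446484 + 2248079 = 32034015, q_12 = 4*470957 + 142181 = 2026009.
  i=13: a_13=1, p_13 = 1*32034015 + 7446484 = 39480499, q_13 = 1*2026009 + 470957 = 2496966.
Indeed p_6^2 - 250*q_6^2 = 19740249 - 19740250 = -1, not +1.
Check: 39480499^2 - 250*2496966^2 = 1558709801289001 - 1558709801289000 = 1, so (x, y) = (39480499, 2496966) solves the equation, and by the theorem it is the least positive solution.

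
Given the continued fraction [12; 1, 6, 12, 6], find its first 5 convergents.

12/1, 13/1, 90/7, 1093/85, 6648/517

Using the convergent recurrence p_i = a_i*p_{i-1} + p_{i-2}, q_i = a_i*q_{i-1} + q_{i-2} with p_{-2}=0, p_{-1}=1, q_{-2}=1, q_{-1}=0:
  i=0: a_0=12, p_0 = 12*1 + 0 = 12, q_0 = 12*0 + 1 = 1.
  i=1: a_1=1, p_1 = 1*12 + 1 = 13, q_1 = 1*1 + 0 = 1.
  i=2: a_2=6, p_2 = 6*13 + 12 = 90, q_2 = 6*1 + 1 = 7.
  i=3: a_3=12, p_3 = 12*90 + 13 = 1093, q_3 = 12*7 + 1 = 85.
  i=4: a_4=6, p_4 = 6*1093 + 90 = 6648, q_4 = 6*85 + 7 = 517.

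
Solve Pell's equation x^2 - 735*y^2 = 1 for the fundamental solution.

First expand sqrt(735) as a continued fraction. With x_i = (sqrt(735) + m_i)/d_i and (m_0, d_0) = (0, 1): a_0 = floor(sqrt(735)) = 27, since 27^2 = 729 <= 735 < 784 = 28^2.
Iterate m_{i+1} = d_i*a_i - m_i, d_{i+1} = (735 - m_{i+1}^2)/d_i, a_{i+1} = floor((a_0 + m_{i+1})/d_{i+1}):
  m_1 = 1*27 - 0 = 27, d_1 = (735 - 27^2)/1 = 6/1 = 6, a_1 = floor((27 + 27)/6) = 9.
  m_2 = 6*9 - 27 = 27, d_2 = (735 - 27^2)/6 = 6/6 = 1, a_2 = floor((27 + 27)/1) = 54.
  m_3 = 1*54 - 27 = 27, d_3 = (735 - 27^2)/1 = 6/1 = 6: (m_3, d_3) = (m_1, d_1) = (27, 6), so from here the quotients repeat a_1, a_2; the period length is 2.
So sqrt(735) = [27; (9, 54)] with period length k = 2.
k is even, so the fundamental solution of x^2 - 735y^2 = 1 is (p_{k-1}, q_{k-1}) = (p_1, q_1); compute convergents through index 1.
Convergents (p_i = a_i*p_{i-1} + p_{i-2}, q_i = a_i*q_{i-1} + q_{i-2} with p_{-2}=0, p_{-1}=1, q_{-2}=1, q_{-1}=0):
  i=0: a_0=27, p_0 = 27*1 + 0 = 27, q_0 = 27*0 + 1 = 1.
  i=1: a_1=9, p_1 = 9*27 + 1 = 244, q_1 = 9*1 + 0 = 9.
Check: 244^2 - 735*9^2 = 59536 - 59535 = 1, so (x, y) = (244, 9) solves the equation, and by the theorem it is the least positive solution.

(x, y) = (244, 9)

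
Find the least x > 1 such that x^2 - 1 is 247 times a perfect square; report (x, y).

First expand sqrt(247) as a continued fraction. With x_i = (sqrt(247) + m_i)/d_i and (m_0, d_0) = (0, 1): a_0 = floor(sqrt(247)) = 15, since 15^2 = 225 <= 247 < 256 = 16^2.
Iterate m_{i+1} = d_i*a_i - m_i, d_{i+1} = (247 - m_{i+1}^2)/d_i, a_{i+1} = floor((a_0 + m_{i+1})/d_{i+1}):
  m_1 = 1*15 - 0 = 15, d_1 = (247 - 15^2)/1 = 22/1 = 22, a_1 = floor((15 + 15)/22) = 1.
  m_2 = 22*1 - 15 = 7, d_2 = (247 - 7^2)/22 = 198/22 = 9, a_2 = floor((15 + 7)/9) = 2.
  m_3 = 9*2 - 7 = 11, d_3 = (247 - 11^2)/9 = 126/9 = 14, a_3 = floor((15 + 11)/14) = 1.
  m_4 = 14*1 - 11 = 3, d_4 = (247 - 3^2)/14 = 238/14 = 17, a_4 = floor((15 + 3)/17) = 1.
  m_5 = 17*1 - 3 = 14, d_5 = (247 - 14^2)/17 = 51/17 = 3, a_5 = floor((15 + 14)/3) = 9.
  m_6 = 3*9 - 14 = 13, d_6 = (247 - 13^2)/3 = 78/3 = 26, a_6 = floor((15 + 13)/26) = 1.
  m_7 = 26*1 - 13 = 13, d_7 = (247 - 13^2)/26 = 78/26 = 3, a_7 = floor((15 + 13)/3) = 9.
  m_8 = 3*9 - 13 = 14, d_8 = (247 - 14^2)/3 = 51/3 = 17, a_8 = floor((15 + 14)/17) = 1.
  m_9 = 17*1 - 14 = 3, d_9 = (247 - 3^2)/17 = 238/17 = 14, a_9 = floor((15 + 3)/14) = 1.
  m_10 = 14*1 - 3 = 11, d_10 = (247 - 11^2)/14 = 126/14 = 9, a_10 = floor((15 + 11)/9) = 2.
  m_11 = 9*2 - 11 = 7, d_11 = (247 - 7^2)/9 = 198/9 = 22, a_11 = floor((15 + 7)/22) = 1.
  m_12 = 22*1 - 7 = 15, d_12 = (247 - 15^2)/22 = 22/22 = 1, a_12 = floor((15 + 15)/1) = 30.
  m_13 = 1*30 - 15 = 15, d_13 = (247 - 15^2)/1 = 22/1 = 22: (m_13, d_13) = (m_1, d_1) = (15, 22), so from here the quotients repeat a_1, ..., a_12; the period length is 12.
So sqrt(247) = [15; (1, 2, 1, 1, 9, 1, 9, 1, 1, 2, 1, 30)] with period length k = 12.
k is even, so the fundamental solution of x^2 - 247y^2 = 1 is (p_{k-1}, q_{k-1}) = (p_11, q_11); compute convergents through index 11.
Convergents (p_i = a_i*p_{i-1} + p_{i-2}, q_i = a_i*q_{i-1} + q_{i-2} with p_{-2}=0, p_{-1}=1, q_{-2}=1, q_{-1}=0):
  i=0: a_0=15, p_0 = 15*1 + 0 = 15, q_0 = 15*0 + 1 = 1.
  i=1: a_1=1, p_1 = 1*15 + 1 = 16, q_1 = 1*1 + 0 = 1.
  i=2: a_2=2, p_2 = 2*16 + 15 = 47, q_2 = 2*1 + 1 = 3.
  i=3: a_3=1, p_3 = 1*47 + 16 = 63, q_3 = 1*3 + 1 = 4.
  i=4: a_4=1, p_4 = 1*63 + 47 = 110, q_4 = 1*4 + 3 = 7.
  i=5: a_5=9, p_5 = 9*110 + 63 = 1053, q_5 = 9*7 + 4 = 67.
  i=6: a_6=1, p_6 = 1*1053 + 110 = 1163, q_6 = 1*67 + 7 = 74.
  i=7: a_7=9, p_7 = 9*1163 + 1053 = 11520, q_7 = 9*74 + 67 = 733.
  i=8: a_8=1, p_8 = 1*11520 + 1163 = 12683, q_8 = 1*733 + 74 = 807.
  i=9: a_9=1, p_9 = 1*12683 + 11520 = 24203, q_9 = 1*807 + 733 = 1540.
  i=10: a_10=2, p_10 = 2*24203 + 12683 = 61089, q_10 = 2*1540 + 807 = 3887.
  i=11: a_11=1, p_11 = 1*61089 + 24203 = 85292, q_11 = 1*3887 + 1540 = 5427.
Check: 85292^2 - 247*5427^2 = 7274725264 - 7274725263 = 1, so (x, y) = (85292, 5427) solves the equation, and by the theorem it is the least positive solution.

(x, y) = (85292, 5427)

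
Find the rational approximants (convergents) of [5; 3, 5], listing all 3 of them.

Using the convergent recurrence p_i = a_i*p_{i-1} + p_{i-2}, q_i = a_i*q_{i-1} + q_{i-2} with p_{-2}=0, p_{-1}=1, q_{-2}=1, q_{-1}=0:
  i=0: a_0=5, p_0 = 5*1 + 0 = 5, q_0 = 5*0 + 1 = 1.
  i=1: a_1=3, p_1 = 3*5 + 1 = 16, q_1 = 3*1 + 0 = 3.
  i=2: a_2=5, p_2 = 5*16 + 5 = 85, q_2 = 5*3 + 1 = 16.

5/1, 16/3, 85/16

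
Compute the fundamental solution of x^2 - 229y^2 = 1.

First expand sqrt(229) as a continued fraction. With x_i = (sqrt(229) + m_i)/d_i and (m_0, d_0) = (0, 1): a_0 = floor(sqrt(229)) = 15, since 15^2 = 225 <= 229 < 256 = 16^2.
Iterate m_{i+1} = d_i*a_i - m_i, d_{i+1} = (229 - m_{i+1}^2)/d_i, a_{i+1} = floor((a_0 + m_{i+1})/d_{i+1}):
  m_1 = 1*15 - 0 = 15, d_1 = (229 - 15^2)/1 = 4/1 = 4, a_1 = floor((15 + 15)/4) = 7.
  m_2 = 4*7 - 15 = 13, d_2 = (229 - 13^2)/4 = 60/4 = 15, a_2 = floor((15 + 13)/15) = 1.
  m_3 = 15*1 - 13 = 2, d_3 = (229 - 2^2)/15 = 225/15 = 15, a_3 = floor((15 + 2)/15) = 1.
  m_4 = 15*1 - 2 = 13, d_4 = (229 - 13^2)/15 = 60/15 = 4, a_4 = floor((15 + 13)/4) = 7.
  m_5 = 4*7 - 13 = 15, d_5 = (229 - 15^2)/4 = 4/4 = 1, a_5 = floor((15 + 15)/1) = 30.
  m_6 = 1*30 - 15 = 15, d_6 = (229 - 15^2)/1 = 4/1 = 4: (m_6, d_6) = (m_1, d_1) = (15, 4), so from here the quotients repeat a_1, ..., a_5; the period length is 5.
So sqrt(229) = [15; (7, 1, 1, 7, 30)] with period length k = 5.
k is odd, so (p_{k-1}, q_{k-1}) only solves x^2 - 229y^2 = -1 and the fundamental solution of x^2 - 229y^2 = 1 is (p_{2k-1}, q_{2k-1}) = (p_9, q_9); compute convergents through index 9, running through the period twice.
Convergents (p_i = a_i*p_{i-1} + p_{i-2}, q_i = a_i*q_{i-1} + q_{i-2} with p_{-2}=0, p_{-1}=1, q_{-2}=1, q_{-1}=0):
  i=0: a_0=15, p_0 = 15*1 + 0 = 15, q_0 = 15*0 + 1 = 1.
  i=1: a_1=7, p_1 = 7*15 + 1 = 106, q_1 = 7*1 + 0 = 7.
  i=2: a_2=1, p_2 = 1*106 + 15 = 121, q_2 = 1*7 + 1 = 8.
  i=3: a_3=1, p_3 = 1*121 + 106 = 227, q_3 = 1*8 + 7 = 15.
  i=4: a_4=7, p_4 = 7*227 + 121 = 1710, q_4 = 7*15 + 8 = 113.
  i=5: a_5=30, p_5 = 30*1710 + 227 = 51527, q_5 = 30*113 + 15 = 3405.
  i=6: a_6=7, p_6 = 7*51527 + 1710 = 362399, q_6 = 7*3405 + 113 = 23948.
  i=7: a_7=1, p_7 = 1*362399 + 51527 = 413926, q_7 = 1*23948 + 3405 = 27353.
  i=8: a_8=1, p_8 = 1*413926 + 362399 = 776325, q_8 = 1*27353 + 23948 = 51301.
  i=9: a_9=7, p_9 = 7*776325 + 413926 = 5848201, q_9 = 7*51301 + 27353 = 386460.
Indeed p_4^2 - 229*q_4^2 = 2924100 - 2924101 = -1, not +1.
Check: 5848201^2 - 229*386460^2 = 34201454936401 - 34201454936400 = 1, so (x, y) = (5848201, 386460) solves the equation, and by the theorem it is the least positive solution.

(x, y) = (5848201, 386460)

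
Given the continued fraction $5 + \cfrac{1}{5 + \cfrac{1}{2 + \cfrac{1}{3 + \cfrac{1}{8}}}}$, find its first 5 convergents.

5/1, 26/5, 57/11, 197/38, 1633/315

Using the convergent recurrence p_i = a_i*p_{i-1} + p_{i-2}, q_i = a_i*q_{i-1} + q_{i-2} with p_{-2}=0, p_{-1}=1, q_{-2}=1, q_{-1}=0:
  i=0: a_0=5, p_0 = 5*1 + 0 = 5, q_0 = 5*0 + 1 = 1.
  i=1: a_1=5, p_1 = 5*5 + 1 = 26, q_1 = 5*1 + 0 = 5.
  i=2: a_2=2, p_2 = 2*26 + 5 = 57, q_2 = 2*5 + 1 = 11.
  i=3: a_3=3, p_3 = 3*57 + 26 = 197, q_3 = 3*11 + 5 = 38.
  i=4: a_4=8, p_4 = 8*197 + 57 = 1633, q_4 = 8*38 + 11 = 315.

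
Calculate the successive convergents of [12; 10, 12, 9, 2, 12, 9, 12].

12/1, 121/10, 1464/121, 13297/1099, 28058/2319, 349993/28927, 3177995/262662, 38485933/3180871

Using the convergent recurrence p_i = a_i*p_{i-1} + p_{i-2}, q_i = a_i*q_{i-1} + q_{i-2} with p_{-2}=0, p_{-1}=1, q_{-2}=1, q_{-1}=0:
  i=0: a_0=12, p_0 = 12*1 + 0 = 12, q_0 = 12*0 + 1 = 1.
  i=1: a_1=10, p_1 = 10*12 + 1 = 121, q_1 = 10*1 + 0 = 10.
  i=2: a_2=12, p_2 = 12*121 + 12 = 1464, q_2 = 12*10 + 1 = 121.
  i=3: a_3=9, p_3 = 9*1464 + 121 = 13297, q_3 = 9*121 + 10 = 1099.
  i=4: a_4=2, p_4 = 2*13297 + 1464 = 28058, q_4 = 2*1099 + 121 = 2319.
  i=5: a_5=12, p_5 = 12*28058 + 13297 = 349993, q_5 = 12*2319 + 1099 = 28927.
  i=6: a_6=9, p_6 = 9*349993 + 28058 = 3177995, q_6 = 9*28927 + 2319 = 262662.
  i=7: a_7=12, p_7 = 12*3177995 + 349993 = 38485933, q_7 = 12*262662 + 28927 = 3180871.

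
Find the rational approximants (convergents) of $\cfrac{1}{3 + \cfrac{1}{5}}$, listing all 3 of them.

Using the convergent recurrence p_i = a_i*p_{i-1} + p_{i-2}, q_i = a_i*q_{i-1} + q_{i-2} with p_{-2}=0, p_{-1}=1, q_{-2}=1, q_{-1}=0:
  i=0: a_0=0, p_0 = 0*1 + 0 = 0, q_0 = 0*0 + 1 = 1.
  i=1: a_1=3, p_1 = 3*0 + 1 = 1, q_1 = 3*1 + 0 = 3.
  i=2: a_2=5, p_2 = 5*1 + 0 = 5, q_2 = 5*3 + 1 = 16.

0/1, 1/3, 5/16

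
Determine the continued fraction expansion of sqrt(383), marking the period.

Write x_i = (sqrt(383) + m_i)/d_i with (m_0, d_0) = (0, 1). a_0 = floor(sqrt(383)) = 19, since 19^2 = 361 <= 383 < 400 = 20^2.
Iterate m_{i+1} = d_i*a_i - m_i, d_{i+1} = (383 - m_{i+1}^2)/d_i, a_{i+1} = floor((a_0 + m_{i+1})/d_{i+1}):
  m_1 = 1*19 - 0 = 19, d_1 = (383 - 19^2)/1 = 22/1 = 22, a_1 = floor((19 + 19)/22) = 1.
  m_2 = 22*1 - 19 = 3, d_2 = (383 - 3^2)/22 = 374/22 = 17, a_2 = floor((19 + 3)/17) = 1.
  m_3 = 17*1 - 3 = 14, d_3 = (383 - 14^2)/17 = 187/17 = 11, a_3 = floor((19 + 14)/11) = 3.
  m_4 = 11*3 - 14 = 19, d_4 = (383 - 19^2)/11 = 22/11 = 2, a_4 = floor((19 + 19)/2) = 19.
  m_5 = 2*19 - 19 = 19, d_5 = (383 - 19^2)/2 = 22/2 = 11, a_5 = floor((19 + 19)/11) = 3.
  m_6 = 11*3 - 19 = 14, d_6 = (383 - 14^2)/11 = 187/11 = 17, a_6 = floor((19 + 14)/17) = 1.
  m_7 = 17*1 - 14 = 3, d_7 = (383 - 3^2)/17 = 374/17 = 22, a_7 = floor((19 + 3)/22) = 1.
  m_8 = 22*1 - 3 = 19, d_8 = (383 - 19^2)/22 = 22/22 = 1, a_8 = floor((19 + 19)/1) = 38.
  m_9 = 1*38 - 19 = 19, d_9 = (383 - 19^2)/1 = 22/1 = 22: (m_9, d_9) = (m_1, d_1) = (19, 22), so from here the quotients repeat a_1, ..., a_8; the period length is 8.
Hence the expansion of sqrt(383) is a_0 = 19 followed by the repeating block 1, 1, 3, 19, 3, 1, 1, 38 (period 8).

[19; (1, 1, 3, 19, 3, 1, 1, 38)]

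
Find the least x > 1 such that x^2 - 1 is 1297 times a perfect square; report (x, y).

(x, y) = (2593, 72)

First expand sqrt(1297) as a continued fraction. With x_i = (sqrt(1297) + m_i)/d_i and (m_0, d_0) = (0, 1): a_0 = floor(sqrt(1297)) = 36, since 36^2 = 1296 <= 1297 < 1369 = 37^2.
Iterate m_{i+1} = d_i*a_i - m_i, d_{i+1} = (1297 - m_{i+1}^2)/d_i, a_{i+1} = floor((a_0 + m_{i+1})/d_{i+1}):
  m_1 = 1*36 - 0 = 36, d_1 = (1297 - 36^2)/1 = 1/1 = 1, a_1 = floor((36 + 36)/1) = 72.
  m_2 = 1*72 - 36 = 36, d_2 = (1297 - 36^2)/1 = 1/1 = 1: (m_2, d_2) = (m_1, d_1) = (36, 1), so from here the quotient a_1 repeats; the period length is 1.
So sqrt(1297) = [36; (72)] with period length k = 1.
k is odd, so (p_{k-1}, q_{k-1}) only solves x^2 - 1297y^2 = -1 and the fundamental solution of x^2 - 1297y^2 = 1 is (p_{2k-1}, q_{2k-1}) = (p_1, q_1); compute convergents through index 1, running through the period twice.
Convergents (p_i = a_i*p_{i-1} + p_{i-2}, q_i = a_i*q_{i-1} + q_{i-2} with p_{-2}=0, p_{-1}=1, q_{-2}=1, q_{-1}=0):
  i=0: a_0=36, p_0 = 36*1 + 0 = 36, q_0 = 36*0 + 1 = 1.
  i=1: a_1=72, p_1 = 72*36 + 1 = 2593, q_1 = 72*1 + 0 = 72.
Indeed p_0^2 - 1297*q_0^2 = 1296 - 1297 = -1, not +1.
Check: 2593^2 - 1297*72^2 = 6723649 - 6723648 = 1, so (x, y) = (2593, 72) solves the equation, and by the theorem it is the least positive solution.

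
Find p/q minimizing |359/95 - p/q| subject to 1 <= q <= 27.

Expand x = 359/95 as a continued fraction with the Euclidean algorithm:
  359 = 3*95 + 74, so a_0 = 3.
  95 = 1*74 + 21, so a_1 = 1.
  74 = 3*21 + 11, so a_2 = 3.
  21 = 1*11 + 10, so a_3 = 1.
  11 = 1*10 + 1, so a_4 = 1.
  10 = 10*1 + 0, so a_5 = 10.
so x = [3; 1, 3, 1, 1, 10].
Convergents (p_i = a_i*p_{i-1} + p_{i-2}, q_i = a_i*q_{i-1} + q_{i-2} with p_{-2}=0, p_{-1}=1, q_{-2}=1, q_{-1}=0), until the denominator exceeds 27:
  i=0: a_0=3, p_0 = 3*1 + 0 = 3, q_0 = 3*0 + 1 = 1.
  i=1: a_1=1, p_1 = 1*3 + 1 = 4, q_1 = 1*1 + 0 = 1.
  i=2: a_2=3, p_2 = 3*4 + 3 = 15, q_2 = 3*1 + 1 = 4.
  i=3: a_3=1, p_3 = 1*15 + 4 = 19, q_3 = 1*4 + 1 = 5.
  i=4: a_4=1, p_4 = 1*19 + 15 = 34, q_4 = 1*5 + 4 = 9.
  i=5: a_5=10, p_5 = 10*34 + 19 = 359, q_5 = 10*9 + 5 = 95.
q_5 = 95 > 27, so the last convergent with denominator <= 27 is p_4/q_4 = 34/9.
The closest fraction with denominator <= 27 is either p_4/q_4 or the intermediate fraction (k*p_4 + p_3)/(k*q_4 + q_3) with the largest k >= 1 whose denominator stays <= 27; these approach x as k grows, and every other convergent or intermediate fraction in range is farther away.
Largest k: floor((27 - q_3)/q_4) = floor((27 - 5)/9) = 2.
That gives (2*34 + 19)/(2*9 + 5) = 87/23.
Compare the errors: |x - 34/9| = |359*9 - 34*95|/(95*9) = 1/855, and |x - 87/23| = |359*23 - 87*95|/(95*23) = 8/2185.
Cross-multiplying, 1*2185 = 2185 < 6840 = 8*855, so 1/855 is smaller: the convergent 34/9 is closer to x than 87/23.

34/9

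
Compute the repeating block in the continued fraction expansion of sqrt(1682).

[41; (82)]

Write x_i = (sqrt(1682) + m_i)/d_i with (m_0, d_0) = (0, 1). a_0 = floor(sqrt(1682)) = 41, since 41^2 = 1681 <= 1682 < 1764 = 42^2.
Iterate m_{i+1} = d_i*a_i - m_i, d_{i+1} = (1682 - m_{i+1}^2)/d_i, a_{i+1} = floor((a_0 + m_{i+1})/d_{i+1}):
  m_1 = 1*41 - 0 = 41, d_1 = (1682 - 41^2)/1 = 1/1 = 1, a_1 = floor((41 + 41)/1) = 82.
  m_2 = 1*82 - 41 = 41, d_2 = (1682 - 41^2)/1 = 1/1 = 1: (m_2, d_2) = (m_1, d_1) = (41, 1), so from here the quotient a_1 repeats; the period length is 1.
Hence the expansion of sqrt(1682) is a_0 = 41 followed by the repeating block 82 (period 1).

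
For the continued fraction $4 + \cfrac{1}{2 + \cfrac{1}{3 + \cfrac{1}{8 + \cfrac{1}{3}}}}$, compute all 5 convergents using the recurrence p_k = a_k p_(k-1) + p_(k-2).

4/1, 9/2, 31/7, 257/58, 802/181

Using the convergent recurrence p_i = a_i*p_{i-1} + p_{i-2}, q_i = a_i*q_{i-1} + q_{i-2} with p_{-2}=0, p_{-1}=1, q_{-2}=1, q_{-1}=0:
  i=0: a_0=4, p_0 = 4*1 + 0 = 4, q_0 = 4*0 + 1 = 1.
  i=1: a_1=2, p_1 = 2*4 + 1 = 9, q_1 = 2*1 + 0 = 2.
  i=2: a_2=3, p_2 = 3*9 + 4 = 31, q_2 = 3*2 + 1 = 7.
  i=3: a_3=8, p_3 = 8*31 + 9 = 257, q_3 = 8*7 + 2 = 58.
  i=4: a_4=3, p_4 = 3*257 + 31 = 802, q_4 = 3*58 + 7 = 181.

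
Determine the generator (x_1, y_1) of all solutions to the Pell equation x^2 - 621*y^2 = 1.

First expand sqrt(621) as a continued fraction. With x_i = (sqrt(621) + m_i)/d_i and (m_0, d_0) = (0, 1): a_0 = floor(sqrt(621)) = 24, since 24^2 = 576 <= 621 < 625 = 25^2.
Iterate m_{i+1} = d_i*a_i - m_i, d_{i+1} = (621 - m_{i+1}^2)/d_i, a_{i+1} = floor((a_0 + m_{i+1})/d_{i+1}):
  m_1 = 1*24 - 0 = 24, d_1 = (621 - 24^2)/1 = 45/1 = 45, a_1 = floor((24 + 24)/45) = 1.
  m_2 = 45*1 - 24 = 21, d_2 = (621 - 21^2)/45 = 180/45 = 4, a_2 = floor((24 + 21)/4) = 11.
  m_3 = 4*11 - 21 = 23, d_3 = (621 - 23^2)/4 = 92/4 = 23, a_3 = floor((24 + 23)/23) = 2.
  m_4 = 23*2 - 23 = 23, d_4 = (621 - 23^2)/23 = 92/23 = 4, a_4 = floor((24 + 23)/4) = 11.
  m_5 = 4*11 - 23 = 21, d_5 = (621 - 21^2)/4 = 180/4 = 45, a_5 = floor((24 + 21)/45) = 1.
  m_6 = 45*1 - 21 = 24, d_6 = (621 - 24^2)/45 = 45/45 = 1, a_6 = floor((24 + 24)/1) = 48.
  m_7 = 1*48 - 24 = 24, d_7 = (621 - 24^2)/1 = 45/1 = 45: (m_7, d_7) = (m_1, d_1) = (24, 45), so from here the quotients repeat a_1, ..., a_6; the period length is 6.
So sqrt(621) = [24; (1, 11, 2, 11, 1, 48)] with period length k = 6.
k is even, so the fundamental solution of x^2 - 621y^2 = 1 is (p_{k-1}, q_{k-1}) = (p_5, q_5); compute convergents through index 5.
Convergents (p_i = a_i*p_{i-1} + p_{i-2}, q_i = a_i*q_{i-1} + q_{i-2} with p_{-2}=0, p_{-1}=1, q_{-2}=1, q_{-1}=0):
  i=0: a_0=24, p_0 = 24*1 + 0 = 24, q_0 = 24*0 + 1 = 1.
  i=1: a_1=1, p_1 = 1*24 + 1 = 25, q_1 = 1*1 + 0 = 1.
  i=2: a_2=11, p_2 = 11*25 + 24 = 299, q_2 = 11*1 + 1 = 12.
  i=3: a_3=2, p_3 = 2*299 + 25 = 623, q_3 = 2*12 + 1 = 25.
  i=4: a_4=11, p_4 = 11*623 + 299 = 7152, q_4 = 11*25 + 12 = 287.
  i=5: a_5=1, p_5 = 1*7152 + 623 = 7775, q_5 = 1*287 + 25 = 312.
Check: 7775^2 - 621*312^2 = 60450625 - 60450624 = 1, so (x, y) = (7775, 312) solves the equation, and by the theorem it is the least positive solution.

(x, y) = (7775, 312)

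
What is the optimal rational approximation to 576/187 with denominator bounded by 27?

77/25

Expand x = 576/187 as a continued fraction with the Euclidean algorithm:
  576 = 3*187 + 15, so a_0 = 3.
  187 = 12*15 + 7, so a_1 = 12.
  15 = 2*7 + 1, so a_2 = 2.
  7 = 7*1 + 0, so a_3 = 7.
so x = [3; 12, 2, 7].
Convergents (p_i = a_i*p_{i-1} + p_{i-2}, q_i = a_i*q_{i-1} + q_{i-2} with p_{-2}=0, p_{-1}=1, q_{-2}=1, q_{-1}=0), until the denominator exceeds 27:
  i=0: a_0=3, p_0 = 3*1 + 0 = 3, q_0 = 3*0 + 1 = 1.
  i=1: a_1=12, p_1 = 12*3 + 1 = 37, q_1 = 12*1 + 0 = 12.
  i=2: a_2=2, p_2 = 2*37 + 3 = 77, q_2 = 2*12 + 1 = 25.
  i=3: a_3=7, p_3 = 7*77 + 37 = 576, q_3 = 7*25 + 12 = 187.
q_3 = 187 > 27, so the last convergent with denominator <= 27 is p_2/q_2 = 77/25.
The closest fraction with denominator <= 27 is either p_2/q_2 or the intermediate fraction (k*p_2 + p_1)/(k*q_2 + q_1) with the largest k >= 1 whose denominator stays <= 27; these approach x as k grows, and every other convergent or intermediate fraction in range is farther away.
Largest k: floor((27 - q_1)/q_2) = floor((27 - 12)/25) = 0.
Since k = 0, no intermediate fraction beyond p_2/q_2 has denominator <= 27, so the convergent 77/25 is the closest (its error is |576*25 - 77*187|/(187*25) = 1/4675).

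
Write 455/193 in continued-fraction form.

[2; 2, 1, 3, 1, 13]

Run the Euclidean algorithm on 455 and 193; the successive quotients are the partial quotients a_0, a_1, ... (each step inverts the fractional part left over by the previous one):
  455 = 2*193 + 69, so a_0 = 2.
  193 = 2*69 + 55, so a_1 = 2.
  69 = 1*55 + 14, so a_2 = 1.
  55 = 3*14 + 13, so a_3 = 3.
  14 = 1*13 + 1, so a_4 = 1.
  13 = 13*1 + 0, so a_5 = 13.
The remainder reaches 0 after 6 divisions, so the expansion has 6 partial quotients, read off in order.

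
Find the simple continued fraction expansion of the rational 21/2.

Run the Euclidean algorithm on 21 and 2; the successive quotients are the partial quotients a_0, a_1, ... (each step inverts the fractional part left over by the previous one):
  21 = 10*2 + 1, so a_0 = 10.
  2 = 2*1 + 0, so a_1 = 2.
The remainder reaches 0 after 2 divisions, so the expansion has 2 partial quotients, read off in order.

[10; 2]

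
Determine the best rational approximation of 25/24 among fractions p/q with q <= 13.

14/13

Expand x = 25/24 as a continued fraction with the Euclidean algorithm:
  25 = 1*24 + 1, so a_0 = 1.
  24 = 24*1 + 0, so a_1 = 24.
so x = [1; 24].
Convergents (p_i = a_i*p_{i-1} + p_{i-2}, q_i = a_i*q_{i-1} + q_{i-2} with p_{-2}=0, p_{-1}=1, q_{-2}=1, q_{-1}=0), until the denominator exceeds 13:
  i=0: a_0=1, p_0 = 1*1 + 0 = 1, q_0 = 1*0 + 1 = 1.
  i=1: a_1=24, p_1 = 24*1 + 1 = 25, q_1 = 24*1 + 0 = 24.
q_1 = 24 > 13, so the last convergent with denominator <= 13 is p_0/q_0 = 1/1.
The closest fraction with denominator <= 13 is either p_0/q_0 or the intermediate fraction (k*p_0 + p_{-1})/(k*q_0 + q_{-1}) with the largest k >= 1 whose denominator stays <= 13; these approach x as k grows, and every other convergent or intermediate fraction in range is farther away.
Largest k: floor((13 - q_{-1})/q_0) = floor((13 - 0)/1) = 13 (using the seeds p_{-1} = 1, q_{-1} = 0).
That gives (13*1 + 1)/(13*1 + 0) = 14/13.
Compare the errors: |x - 1/1| = |25*1 - 1*24|/(24*1) = 1/24, and |x - 14/13| = |25*13 - 14*24|/(24*13) = 11/312.
Cross-multiplying, 11*24 = 264 < 312 = 1*312, so 11/312 is smaller: the intermediate fraction 14/13 is closer to x than 1/1.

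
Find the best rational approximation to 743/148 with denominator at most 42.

211/42

Expand x = 743/148 as a continued fraction with the Euclidean algorithm:
  743 = 5*148 + 3, so a_0 = 5.
  148 = 49*3 + 1, so a_1 = 49.
  3 = 3*1 + 0, so a_2 = 3.
so x = [5; 49, 3].
Convergents (p_i = a_i*p_{i-1} + p_{i-2}, q_i = a_i*q_{i-1} + q_{i-2} with p_{-2}=0, p_{-1}=1, q_{-2}=1, q_{-1}=0), until the denominator exceeds 42:
  i=0: a_0=5, p_0 = 5*1 + 0 = 5, q_0 = 5*0 + 1 = 1.
  i=1: a_1=49, p_1 = 49*5 + 1 = 246, q_1 = 49*1 + 0 = 49.
q_1 = 49 > 42, so the last convergent with denominator <= 42 is p_0/q_0 = 5/1.
The closest fraction with denominator <= 42 is either p_0/q_0 or the intermediate fraction (k*p_0 + p_{-1})/(k*q_0 + q_{-1}) with the largest k >= 1 whose denominator stays <= 42; these approach x as k grows, and every other convergent or intermediate fraction in range is farther away.
Largest k: floor((42 - q_{-1})/q_0) = floor((42 - 0)/1) = 42 (using the seeds p_{-1} = 1, q_{-1} = 0).
That gives (42*5 + 1)/(42*1 + 0) = 211/42.
Compare the errors: |x - 5/1| = |743*1 - 5*148|/(148*1) = 3/148, and |x - 211/42| = |743*42 - 211*148|/(148*42) = 22/6216.
Cross-multiplying, 22*148 = 3256 < 18648 = 3*6216, so 22/6216 is smaller: the intermediate fraction 211/42 is closer to x than 5/1.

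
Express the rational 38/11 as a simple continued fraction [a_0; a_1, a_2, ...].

Run the Euclidean algorithm on 38 and 11; the successive quotients are the partial quotients a_0, a_1, ... (each step inverts the fractional part left over by the previous one):
  38 = 3*11 + 5, so a_0 = 3.
  11 = 2*5 + 1, so a_1 = 2.
  5 = 5*1 + 0, so a_2 = 5.
The remainder reaches 0 after 3 divisions, so the expansion has 3 partial quotients, read off in order.

[3; 2, 5]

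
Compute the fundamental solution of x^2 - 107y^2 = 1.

(x, y) = (962, 93)

First expand sqrt(107) as a continued fraction. With x_i = (sqrt(107) + m_i)/d_i and (m_0, d_0) = (0, 1): a_0 = floor(sqrt(107)) = 10, since 10^2 = 100 <= 107 < 121 = 11^2.
Iterate m_{i+1} = d_i*a_i - m_i, d_{i+1} = (107 - m_{i+1}^2)/d_i, a_{i+1} = floor((a_0 + m_{i+1})/d_{i+1}):
  m_1 = 1*10 - 0 = 10, d_1 = (107 - 10^2)/1 = 7/1 = 7, a_1 = floor((10 + 10)/7) = 2.
  m_2 = 7*2 - 10 = 4, d_2 = (107 - 4^2)/7 = 91/7 = 13, a_2 = floor((10 + 4)/13) = 1.
  m_3 = 13*1 - 4 = 9, d_3 = (107 - 9^2)/13 = 26/13 = 2, a_3 = floor((10 + 9)/2) = 9.
  m_4 = 2*9 - 9 = 9, d_4 = (107 - 9^2)/2 = 26/2 = 13, a_4 = floor((10 + 9)/13) = 1.
  m_5 = 13*1 - 9 = 4, d_5 = (107 - 4^2)/13 = 91/13 = 7, a_5 = floor((10 + 4)/7) = 2.
  m_6 = 7*2 - 4 = 10, d_6 = (107 - 10^2)/7 = 7/7 = 1, a_6 = floor((10 + 10)/1) = 20.
  m_7 = 1*20 - 10 = 10, d_7 = (107 - 10^2)/1 = 7/1 = 7: (m_7, d_7) = (m_1, d_1) = (10, 7), so from here the quotients repeat a_1, ..., a_6; the period length is 6.
So sqrt(107) = [10; (2, 1, 9, 1, 2, 20)] with period length k = 6.
k is even, so the fundamental solution of x^2 - 107y^2 = 1 is (p_{k-1}, q_{k-1}) = (p_5, q_5); compute convergents through index 5.
Convergents (p_i = a_i*p_{i-1} + p_{i-2}, q_i = a_i*q_{i-1} + q_{i-2} with p_{-2}=0, p_{-1}=1, q_{-2}=1, q_{-1}=0):
  i=0: a_0=10, p_0 = 10*1 + 0 = 10, q_0 = 10*0 + 1 = 1.
  i=1: a_1=2, p_1 = 2*10 + 1 = 21, q_1 = 2*1 + 0 = 2.
  i=2: a_2=1, p_2 = 1*21 + 10 = 31, q_2 = 1*2 + 1 = 3.
  i=3: a_3=9, p_3 = 9*31 + 21 = 300, q_3 = 9*3 + 2 = 29.
  i=4: a_4=1, p_4 = 1*300 + 31 = 331, q_4 = 1*29 + 3 = 32.
  i=5: a_5=2, p_5 = 2*331 + 300 = 962, q_5 = 2*32 + 29 = 93.
Check: 962^2 - 107*93^2 = 925444 - 925443 = 1, so (x, y) = (962, 93) solves the equation, and by the theorem it is the least positive solution.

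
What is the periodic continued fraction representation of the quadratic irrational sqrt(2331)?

Write x_i = (sqrt(2331) + m_i)/d_i with (m_0, d_0) = (0, 1). a_0 = floor(sqrt(2331)) = 48, since 48^2 = 2304 <= 2331 < 2401 = 49^2.
Iterate m_{i+1} = d_i*a_i - m_i, d_{i+1} = (2331 - m_{i+1}^2)/d_i, a_{i+1} = floor((a_0 + m_{i+1})/d_{i+1}):
  m_1 = 1*48 - 0 = 48, d_1 = (2331 - 48^2)/1 = 27/1 = 27, a_1 = floor((48 + 48)/27) = 3.
  m_2 = 27*3 - 48 = 33, d_2 = (2331 - 33^2)/27 = 1242/27 = 46, a_2 = floor((48 + 33)/46) = 1.
  m_3 = 46*1 - 33 = 13, d_3 = (2331 - 13^2)/46 = 2162/46 = 47, a_3 = floor((48 + 13)/47) = 1.
  m_4 = 47*1 - 13 = 34, d_4 = (2331 - 34^2)/47 = 1175/47 = 25, a_4 = floor((48 + 34)/25) = 3.
  m_5 = 25*3 - 34 = 41, d_5 = (2331 - 41^2)/25 = 650/25 = 26, a_5 = floor((48 + 41)/26) = 3.
  m_6 = 26*3 - 41 = 37, d_6 = (2331 - 37^2)/26 = 962/26 = 37, a_6 = floor((48 + 37)/37) = 2.
  m_7 = 37*2 - 37 = 37, d_7 = (2331 - 37^2)/37 = 962/37 = 26, a_7 = floor((48 + 37)/26) = 3.
  m_8 = 26*3 - 37 = 41, d_8 = (2331 - 41^2)/26 = 650/26 = 25, a_8 = floor((48 + 41)/25) = 3.
  m_9 = 25*3 - 41 = 34, d_9 = (2331 - 34^2)/25 = 1175/25 = 47, a_9 = floor((48 + 34)/47) = 1.
  m_10 = 47*1 - 34 = 13, d_10 = (2331 - 13^2)/47 = 2162/47 = 46, a_10 = floor((48 + 13)/46) = 1.
  m_11 = 46*1 - 13 = 33, d_11 = (2331 - 33^2)/46 = 1242/46 = 27, a_11 = floor((48 + 33)/27) = 3.
  m_12 = 27*3 - 33 = 48, d_12 = (2331 - 48^2)/27 = 27/27 = 1, a_12 = floor((48 + 48)/1) = 96.
  m_13 = 1*96 - 48 = 48, d_13 = (2331 - 48^2)/1 = 27/1 = 27: (m_13, d_13) = (m_1, d_1) = (48, 27), so from here the quotients repeat a_1, ..., a_12; the period length is 12.
Hence the expansion of sqrt(2331) is a_0 = 48 followed by the repeating block 3, 1, 1, 3, 3, 2, 3, 3, 1, 1, 3, 96 (period 12).

[48; (3, 1, 1, 3, 3, 2, 3, 3, 1, 1, 3, 96)]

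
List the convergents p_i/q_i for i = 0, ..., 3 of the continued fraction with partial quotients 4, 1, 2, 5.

Using the convergent recurrence p_i = a_i*p_{i-1} + p_{i-2}, q_i = a_i*q_{i-1} + q_{i-2} with p_{-2}=0, p_{-1}=1, q_{-2}=1, q_{-1}=0:
  i=0: a_0=4, p_0 = 4*1 + 0 = 4, q_0 = 4*0 + 1 = 1.
  i=1: a_1=1, p_1 = 1*4 + 1 = 5, q_1 = 1*1 + 0 = 1.
  i=2: a_2=2, p_2 = 2*5 + 4 = 14, q_2 = 2*1 + 1 = 3.
  i=3: a_3=5, p_3 = 5*14 + 5 = 75, q_3 = 5*3 + 1 = 16.

4/1, 5/1, 14/3, 75/16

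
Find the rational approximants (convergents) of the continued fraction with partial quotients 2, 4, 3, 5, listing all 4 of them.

Using the convergent recurrence p_i = a_i*p_{i-1} + p_{i-2}, q_i = a_i*q_{i-1} + q_{i-2} with p_{-2}=0, p_{-1}=1, q_{-2}=1, q_{-1}=0:
  i=0: a_0=2, p_0 = 2*1 + 0 = 2, q_0 = 2*0 + 1 = 1.
  i=1: a_1=4, p_1 = 4*2 + 1 = 9, q_1 = 4*1 + 0 = 4.
  i=2: a_2=3, p_2 = 3*9 + 2 = 29, q_2 = 3*4 + 1 = 13.
  i=3: a_3=5, p_3 = 5*29 + 9 = 154, q_3 = 5*13 + 4 = 69.

2/1, 9/4, 29/13, 154/69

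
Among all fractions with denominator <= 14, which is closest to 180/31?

29/5

Expand x = 180/31 as a continued fraction with the Euclidean algorithm:
  180 = 5*31 + 25, so a_0 = 5.
  31 = 1*25 + 6, so a_1 = 1.
  25 = 4*6 + 1, so a_2 = 4.
  6 = 6*1 + 0, so a_3 = 6.
so x = [5; 1, 4, 6].
Convergents (p_i = a_i*p_{i-1} + p_{i-2}, q_i = a_i*q_{i-1} + q_{i-2} with p_{-2}=0, p_{-1}=1, q_{-2}=1, q_{-1}=0), until the denominator exceeds 14:
  i=0: a_0=5, p_0 = 5*1 + 0 = 5, q_0 = 5*0 + 1 = 1.
  i=1: a_1=1, p_1 = 1*5 + 1 = 6, q_1 = 1*1 + 0 = 1.
  i=2: a_2=4, p_2 = 4*6 + 5 = 29, q_2 = 4*1 + 1 = 5.
  i=3: a_3=6, p_3 = 6*29 + 6 = 180, q_3 = 6*5 + 1 = 31.
q_3 = 31 > 14, so the last convergent with denominator <= 14 is p_2/q_2 = 29/5.
The closest fraction with denominator <= 14 is either p_2/q_2 or the intermediate fraction (k*p_2 + p_1)/(k*q_2 + q_1) with the largest k >= 1 whose denominator stays <= 14; these approach x as k grows, and every other convergent or intermediate fraction in range is farther away.
Largest k: floor((14 - q_1)/q_2) = floor((14 - 1)/5) = 2.
That gives (2*29 + 6)/(2*5 + 1) = 64/11.
Compare the errors: |x - 29/5| = |180*5 - 29*31|/(31*5) = 1/155, and |x - 64/11| = |180*11 - 64*31|/(31*11) = 4/341.
Cross-multiplying, 1*341 = 341 < 620 = 4*155, so 1/155 is smaller: the convergent 29/5 is closer to x than 64/11.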